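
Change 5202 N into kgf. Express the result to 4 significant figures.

530.5 kgf

1 N = 0.101972 kilograms-force.
Then 5202 × 0.101972 ≈ 530.5 kgf.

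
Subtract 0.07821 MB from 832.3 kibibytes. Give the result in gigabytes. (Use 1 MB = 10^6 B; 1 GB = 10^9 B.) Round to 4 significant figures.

0.0007741 GB

832.3 KiB = 0.000852275 GB and 0.07821 MB = 7.82100 × 10^-5 GB.
0.000852275 − 7.82100 × 10^-5 ≈ 0.0007741 GB.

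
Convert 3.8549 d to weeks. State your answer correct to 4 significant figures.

1 d = 0.142857 weeks.
So 3.8549 × 0.142857 ≈ 0.5507 wk.

0.5507 weeks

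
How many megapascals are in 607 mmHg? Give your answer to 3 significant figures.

0.0809 MPa

1 millimeter of mercury = 0.000133322 megapascals.
Thus 607 × 0.000133322 ≈ 0.0809 MPa.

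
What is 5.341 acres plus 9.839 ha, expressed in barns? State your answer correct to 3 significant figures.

1.20e+33 barn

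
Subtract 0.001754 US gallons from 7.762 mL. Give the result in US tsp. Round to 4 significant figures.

7.762 mL = 1.57479 US tsp and 0.001754 US gal = 1.34707 US tsp.
1.57479 − 1.34707 ≈ 0.2277 US tsp.

0.2277 US tsp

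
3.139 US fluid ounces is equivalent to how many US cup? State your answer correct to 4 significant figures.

0.3924 US cups

1 US fluid ounce = 0.125000 US cups.
3.139 × 0.125000 ≈ 0.3924 US cup.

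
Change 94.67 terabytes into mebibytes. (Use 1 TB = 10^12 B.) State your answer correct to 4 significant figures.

1 terabyte = 953674 mebibytes.
Thus 94.67 × 953674 ≈ 9.028 × 10^7 MiB.

9.028 × 10^7 MiB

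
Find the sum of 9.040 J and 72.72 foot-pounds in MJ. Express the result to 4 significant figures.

9.040 J = 9.04000e-6 MJ and 72.72 ft·lbf = 9.85951e-5 MJ.
9.04000e-6 + 9.85951e-5 ≈ 0.0001076 MJ.

0.0001076 MJ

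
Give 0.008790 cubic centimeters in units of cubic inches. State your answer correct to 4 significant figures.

0.0005364 cubic inches

1 cubic centimeter = 0.0610237 in³.
0.008790 × 0.0610237 ≈ 0.0005364 in³.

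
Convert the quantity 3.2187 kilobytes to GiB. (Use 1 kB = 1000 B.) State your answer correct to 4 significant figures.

2.998e-6 gibibytes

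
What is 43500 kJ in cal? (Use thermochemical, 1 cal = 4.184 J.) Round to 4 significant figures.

1.040e+7 cal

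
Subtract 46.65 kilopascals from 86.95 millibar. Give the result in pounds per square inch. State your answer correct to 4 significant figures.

86.95 mbar = 1.26110 psi and 46.65 kPa = 6.76601 psi.
1.26110 − 6.76601 ≈ -5.505 psi.

-5.505 psi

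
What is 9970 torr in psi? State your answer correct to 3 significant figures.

193 psi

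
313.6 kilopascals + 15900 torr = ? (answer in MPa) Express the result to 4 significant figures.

2.433 megapascals

313.6 kPa = 0.313600 MPa and 15900 torr = 2.11983 MPa.
0.313600 + 2.11983 ≈ 2.433 MPa.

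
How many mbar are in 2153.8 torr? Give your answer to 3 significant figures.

1 torr = 1.33322 mbar.
2153.8 × 1.33322 ≈ 2870 mbar.

2870 millibar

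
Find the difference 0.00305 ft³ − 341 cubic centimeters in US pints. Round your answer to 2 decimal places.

0.00305 ft³ = 0.182525 US pt and 341 cm³ = 0.720661 US pt.
0.182525 − 0.720661 ≈ -0.54 US pt.

-0.54 US pt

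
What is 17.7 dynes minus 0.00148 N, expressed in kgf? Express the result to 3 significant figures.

17.7 dyn = 1.80490e-5 kgf and 0.00148 N = 0.000150918 kgf.
1.80490e-5 − 0.000150918 ≈ -0.000133 kgf.

-0.000133 kilograms-force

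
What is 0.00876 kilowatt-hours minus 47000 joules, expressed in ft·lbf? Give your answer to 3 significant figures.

0.00876 kWh = 23259.8 ft·lbf and 47000 J = 34665.4 ft·lbf.
23259.8 − 34665.4 ≈ -11400 ft·lbf.

-11400 foot-pounds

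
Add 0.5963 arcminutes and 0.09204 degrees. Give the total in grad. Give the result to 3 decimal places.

0.5963 arcmin = 0.0110426 grad and 0.09204 ° = 0.102267 grad.
0.0110426 + 0.102267 ≈ 0.113 grad.

0.113 gradians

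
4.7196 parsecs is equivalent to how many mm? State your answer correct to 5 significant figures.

1 parsec = 3.08568e+19 mm.
Then 4.7196 × 3.08568e+19 ≈ 1.4563e+20 mm.

1.4563e+20 millimeters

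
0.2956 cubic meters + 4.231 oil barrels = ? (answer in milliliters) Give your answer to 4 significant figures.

968300 milliliters

0.2956 m³ = 295600 mL and 4.231 bbl = 672675 mL.
295600 + 672675 ≈ 968300 mL.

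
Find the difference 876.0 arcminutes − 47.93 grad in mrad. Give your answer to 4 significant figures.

-498.1 mrad

876.0 arcmin = 254.818 mrad and 47.93 grad = 752.883 mrad.
254.818 − 752.883 ≈ -498.1 mrad.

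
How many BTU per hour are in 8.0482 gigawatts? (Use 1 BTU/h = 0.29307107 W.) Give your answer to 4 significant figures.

1 gigawatt = 3.41214 × 10^9 BTU/h.
So 8.0482 × 3.41214 × 10^9 ≈ 2.746 × 10^10 BTU/h.

2.746 × 10^10 BTU/h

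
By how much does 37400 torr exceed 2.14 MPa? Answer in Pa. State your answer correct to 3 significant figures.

37400 torr = 4.98626 × 10^6 Pa and 2.14 MPa = 2.14000 × 10^6 Pa.
4.98626 × 10^6 − 2.14000 × 10^6 ≈ 2.85 × 10^6 Pa.

2.85 × 10^6 Pa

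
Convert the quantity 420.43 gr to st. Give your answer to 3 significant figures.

0.00429 st

1 grain = 1.02041e-5 stone.
420.43 × 1.02041e-5 ≈ 0.00429 st.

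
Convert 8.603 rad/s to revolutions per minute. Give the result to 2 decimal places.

82.15 rpm

1 radian per second = 9.54930 rpm.
8.603 × 9.54930 ≈ 82.15 rpm.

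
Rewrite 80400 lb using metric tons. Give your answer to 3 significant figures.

36.5 t

1 pound = 0.000453592 t.
80400 × 0.000453592 ≈ 36.5 t.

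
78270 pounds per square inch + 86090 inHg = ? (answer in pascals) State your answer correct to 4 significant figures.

78270 psi = 5.39653e+8 Pa and 86090 inHg = 2.91534e+8 Pa.
5.39653e+8 + 2.91534e+8 ≈ 8.312e+8 Pa.

8.312e+8 pascals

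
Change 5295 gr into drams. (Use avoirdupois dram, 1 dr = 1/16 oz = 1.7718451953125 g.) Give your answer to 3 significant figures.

194 dr

1 grain = 0.0365714 drams.
Then 5295 × 0.0365714 ≈ 194 dr.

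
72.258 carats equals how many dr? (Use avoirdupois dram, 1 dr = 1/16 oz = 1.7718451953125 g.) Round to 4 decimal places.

1 carat = 0.1128767 dr.
72.258 × 0.1128767 ≈ 8.1562 dr.

8.1562 dr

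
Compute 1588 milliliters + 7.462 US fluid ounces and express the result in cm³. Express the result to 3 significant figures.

1810 cm³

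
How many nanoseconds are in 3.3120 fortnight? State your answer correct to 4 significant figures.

4.006e+15 nanoseconds

1 fortnight = 1.20960e+15 ns.
Thus 3.3120 × 1.20960e+15 ≈ 4.006e+15 ns.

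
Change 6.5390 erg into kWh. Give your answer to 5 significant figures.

1 erg = 2.77778 × 10^-14 kWh.
So 6.5390 × 2.77778 × 10^-14 ≈ 1.8164 × 10^-13 kWh.

1.8164 × 10^-13 kWh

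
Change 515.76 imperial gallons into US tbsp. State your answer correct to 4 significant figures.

158600 US tablespoons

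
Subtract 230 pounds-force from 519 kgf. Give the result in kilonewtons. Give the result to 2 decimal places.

4.07 kilonewtons

519 kgf = 5.08965 kN and 230 lbf = 1.02309 kN.
5.08965 − 1.02309 ≈ 4.07 kN.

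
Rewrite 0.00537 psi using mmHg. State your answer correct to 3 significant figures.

1 pound per square inch = 51.7149 millimeters of mercury.
0.00537 × 51.7149 ≈ 0.278 mmHg.

0.278 mmHg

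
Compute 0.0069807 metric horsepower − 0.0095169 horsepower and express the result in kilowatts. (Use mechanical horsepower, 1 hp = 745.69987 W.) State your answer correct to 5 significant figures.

-0.0019625 kilowatts

0.0069807 PS = 0.005134296 kW and 0.0095169 hp = 0.007096751 kW.
0.005134296 − 0.007096751 ≈ -0.0019625 kW.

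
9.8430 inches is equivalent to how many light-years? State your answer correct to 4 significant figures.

1 in = 2.68478 × 10^-18 ly.
So 9.8430 × 2.68478 × 10^-18 ≈ 2.643 × 10^-17 ly.

2.643 × 10^-17 ly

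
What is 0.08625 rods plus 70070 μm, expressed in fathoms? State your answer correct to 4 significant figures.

0.2755 fathom

0.08625 rod = 0.2371875 fathom and 70070 μm = 0.03831474 fathom.
0.2371875 + 0.03831474 ≈ 0.2755 fathom.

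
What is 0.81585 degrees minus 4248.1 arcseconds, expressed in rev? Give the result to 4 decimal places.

-0.0010 rev

0.81585 ° = 0.00226625 rev and 4248.1 arcsec = 0.00327785 rev.
0.00226625 − 0.00327785 ≈ -0.0010 rev.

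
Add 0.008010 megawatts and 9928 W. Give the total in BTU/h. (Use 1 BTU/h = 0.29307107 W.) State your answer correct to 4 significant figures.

61210 BTU/h

0.008010 MW = 27331.3 BTU/h and 9928 W = 33875.7 BTU/h.
27331.3 + 33875.7 ≈ 61210 BTU/h.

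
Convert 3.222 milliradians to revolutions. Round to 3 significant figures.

1 milliradian = 0.000159155 rev.
Thus 3.222 × 0.000159155 ≈ 0.000513 rev.

0.000513 revolutions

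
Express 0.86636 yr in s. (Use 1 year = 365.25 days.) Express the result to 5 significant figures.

1 year = 3.15576 × 10^7 s.
0.86636 × 3.15576 × 10^7 ≈ 2.7340 × 10^7 s.

2.7340 × 10^7 s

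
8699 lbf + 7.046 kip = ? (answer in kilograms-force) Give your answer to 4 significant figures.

7142 kgf

8699 lbf = 3945.80 kgf and 7.046 kip = 3196.01 kgf.
3945.80 + 3196.01 ≈ 7142 kgf.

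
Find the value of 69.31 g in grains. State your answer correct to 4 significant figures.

1 g = 15.4324 gr.
Thus 69.31 × 15.4324 ≈ 1070 gr.

1070 grains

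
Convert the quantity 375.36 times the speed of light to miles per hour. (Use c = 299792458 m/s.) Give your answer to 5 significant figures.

2.5172 × 10^11 miles per hour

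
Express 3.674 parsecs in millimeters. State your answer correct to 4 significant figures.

1.134e+20 millimeters

1 pc = 3.08568e+19 millimeters.
Thus 3.674 × 3.08568e+19 ≈ 1.134e+20 mm.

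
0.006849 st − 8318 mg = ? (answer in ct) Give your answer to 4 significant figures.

0.006849 st = 217.466 ct and 8318 mg = 41.5900 ct.
217.466 − 41.5900 ≈ 175.9 ct.

175.9 ct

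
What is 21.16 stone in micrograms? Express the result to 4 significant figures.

1 stone = 6.35029e+9 micrograms.
So 21.16 × 6.35029e+9 ≈ 1.344e+11 μg.

1.344e+11 μg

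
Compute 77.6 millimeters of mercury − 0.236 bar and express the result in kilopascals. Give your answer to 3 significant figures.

77.6 mmHg = 10.3458 kPa and 0.236 bar = 23.6000 kPa.
10.3458 − 23.6000 ≈ -13.3 kPa.

-13.3 kilopascals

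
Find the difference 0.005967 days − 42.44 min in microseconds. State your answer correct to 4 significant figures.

-2.031 × 10^9 microseconds

0.005967 d = 5.15549 × 10^8 μs and 42.44 min = 2.54640 × 10^9 μs.
5.15549 × 10^8 − 2.54640 × 10^9 ≈ -2.031 × 10^9 μs.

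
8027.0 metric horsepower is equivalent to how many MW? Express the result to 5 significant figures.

1 metric horsepower = 0.00073549875 megawatts.
8027.0 × 0.00073549875 ≈ 5.9038 MW.

5.9038 megawatts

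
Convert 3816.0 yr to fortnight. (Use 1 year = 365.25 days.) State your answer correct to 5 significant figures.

1 yr = 26.0893 fortnights.
3816.0 × 26.0893 ≈ 99557 fortnight.

99557 fortnight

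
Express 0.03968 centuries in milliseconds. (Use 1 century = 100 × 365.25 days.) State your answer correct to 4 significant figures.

1.252 × 10^11 ms

1 century = 3.15576 × 10^12 ms.
Thus 0.03968 × 3.15576 × 10^12 ≈ 1.252 × 10^11 ms.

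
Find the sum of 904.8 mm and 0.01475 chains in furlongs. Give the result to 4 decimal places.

904.8 mm = 0.00449773 furlong and 0.01475 chain = 0.00147500 furlong.
0.00449773 + 0.00147500 ≈ 0.0060 furlong.

0.0060 furlong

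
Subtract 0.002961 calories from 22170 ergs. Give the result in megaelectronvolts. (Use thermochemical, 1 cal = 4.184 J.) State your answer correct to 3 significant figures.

22170 erg = 1.38374 × 10^10 MeV and 0.002961 cal = 7.73250 × 10^10 MeV.
1.38374 × 10^10 − 7.73250 × 10^10 ≈ -6.35 × 10^10 MeV.

-6.35 × 10^10 MeV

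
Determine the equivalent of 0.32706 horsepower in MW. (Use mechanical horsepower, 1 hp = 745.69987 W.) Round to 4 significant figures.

1 hp = 0.000745700 megawatts.
So 0.32706 × 0.000745700 ≈ 0.0002439 MW.

0.0002439 megawatts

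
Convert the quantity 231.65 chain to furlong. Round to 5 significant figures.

23.165 furlong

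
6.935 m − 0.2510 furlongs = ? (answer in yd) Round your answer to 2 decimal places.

-47.64 yd

6.935 m = 7.58421 yd and 0.2510 furlong = 55.2200 yd.
7.58421 − 55.2200 ≈ -47.64 yd.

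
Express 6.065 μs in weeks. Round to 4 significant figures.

1.003e-11 weeks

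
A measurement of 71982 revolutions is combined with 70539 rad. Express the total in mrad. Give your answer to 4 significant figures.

71982 rev = 4.52276e+8 mrad and 70539 rad = 7.05390e+7 mrad.
4.52276e+8 + 7.05390e+7 ≈ 5.228e+8 mrad.

5.228e+8 milliradians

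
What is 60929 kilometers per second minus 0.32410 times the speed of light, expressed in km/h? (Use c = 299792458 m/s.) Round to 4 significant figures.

-1.304e+8 kilometers per hour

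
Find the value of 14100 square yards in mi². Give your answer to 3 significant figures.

0.00455 mi²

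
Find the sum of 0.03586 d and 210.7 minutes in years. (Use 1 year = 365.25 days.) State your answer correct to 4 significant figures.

0.0004988 years

0.03586 d = 9.81793e-5 yr and 210.7 min = 0.000400601 yr.
9.81793e-5 + 0.000400601 ≈ 0.0004988 yr.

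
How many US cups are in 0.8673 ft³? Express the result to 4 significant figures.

103.8 US cup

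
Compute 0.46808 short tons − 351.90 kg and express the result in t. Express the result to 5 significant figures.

0.072735 metric tons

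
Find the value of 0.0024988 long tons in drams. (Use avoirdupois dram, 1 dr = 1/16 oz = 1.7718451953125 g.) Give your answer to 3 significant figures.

1430 dr

1 long ton = 573440 dr.
Then 0.0024988 × 573440 ≈ 1430 dr.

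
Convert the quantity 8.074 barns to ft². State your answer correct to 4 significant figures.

8.691 × 10^-27 ft²

1 barn = 1.07639 × 10^-27 ft².
8.074 × 1.07639 × 10^-27 ≈ 8.691 × 10^-27 ft².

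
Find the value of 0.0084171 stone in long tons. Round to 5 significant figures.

1 st = 0.00625000 long ton.
Thus 0.0084171 × 0.00625000 ≈ 5.2607 × 10^-5 long ton.

5.2607 × 10^-5 long ton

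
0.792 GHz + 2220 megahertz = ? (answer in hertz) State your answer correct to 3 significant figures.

0.792 GHz = 7.92000e+8 Hz and 2220 MHz = 2.22000e+9 Hz.
7.92000e+8 + 2.22000e+9 ≈ 3.01e+9 Hz.

3.01e+9 hertz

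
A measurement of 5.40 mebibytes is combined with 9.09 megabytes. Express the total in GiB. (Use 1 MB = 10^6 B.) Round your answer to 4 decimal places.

0.0137 GiB

5.40 MiB = 0.00527344 GiB and 9.09 MB = 0.00846572 GiB.
0.00527344 + 0.00846572 ≈ 0.0137 GiB.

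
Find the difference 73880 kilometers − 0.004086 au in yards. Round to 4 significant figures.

-5.877 × 10^8 yd

73880 km = 8.07962 × 10^7 yd and 0.004086 au = 6.68479 × 10^8 yd.
8.07962 × 10^7 − 6.68479 × 10^8 ≈ -5.877 × 10^8 yd.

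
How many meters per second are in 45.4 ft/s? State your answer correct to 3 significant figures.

13.8 m/s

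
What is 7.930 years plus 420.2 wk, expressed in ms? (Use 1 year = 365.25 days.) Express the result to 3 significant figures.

5.04e+11 ms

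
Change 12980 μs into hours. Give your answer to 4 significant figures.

1 μs = 2.77778e-10 h.
Thus 12980 × 2.77778e-10 ≈ 3.606e-6 h.

3.606e-6 hours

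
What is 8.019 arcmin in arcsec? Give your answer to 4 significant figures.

1 arcmin = 60.0000 arcsec.
8.019 × 60.0000 ≈ 481.1 arcsec.

481.1 arcsec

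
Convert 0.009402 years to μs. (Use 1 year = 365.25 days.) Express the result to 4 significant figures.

1 year = 3.15576e+13 μs.
So 0.009402 × 3.15576e+13 ≈ 2.967e+11 μs.

2.967e+11 μs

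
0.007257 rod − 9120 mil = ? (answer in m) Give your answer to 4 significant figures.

0.007257 rod = 0.0364969 m and 9120 mil = 0.231648 m.
0.0364969 − 0.231648 ≈ -0.1952 m.

-0.1952 m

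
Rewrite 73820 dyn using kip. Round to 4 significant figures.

1 dyne = 2.24809e-9 kip.
Then 73820 × 2.24809e-9 ≈ 0.0001660 kip.

0.0001660 kip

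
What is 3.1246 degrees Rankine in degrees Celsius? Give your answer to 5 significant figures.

-271.41 degrees Celsius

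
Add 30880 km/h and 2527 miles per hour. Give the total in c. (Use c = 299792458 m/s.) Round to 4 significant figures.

30880 km/h = 2.86124e-5 c and 2527 mph = 3.76817e-6 c.
2.86124e-5 + 3.76817e-6 ≈ 3.238e-5 c.

3.238e-5 c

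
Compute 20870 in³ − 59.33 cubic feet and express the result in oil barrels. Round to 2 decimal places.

-8.42 bbl

20870 in³ = 2.15110 bbl and 59.33 ft³ = 10.5671 bbl.
2.15110 − 10.5671 ≈ -8.42 bbl.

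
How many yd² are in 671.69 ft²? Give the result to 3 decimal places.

74.632 yd²

1 square foot = 0.111111 yd².
Then 671.69 × 0.111111 ≈ 74.632 yd².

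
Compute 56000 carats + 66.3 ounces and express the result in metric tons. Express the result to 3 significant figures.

56000 ct = 0.0112000 t and 66.3 oz = 0.00187957 t.
0.0112000 + 0.00187957 ≈ 0.0131 t.

0.0131 t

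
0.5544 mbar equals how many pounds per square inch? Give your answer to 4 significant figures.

0.008041 psi

1 mbar = 0.0145038 pounds per square inch.
Then 0.5544 × 0.0145038 ≈ 0.008041 psi.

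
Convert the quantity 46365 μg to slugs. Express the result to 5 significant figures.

3.1770 × 10^-6 slugs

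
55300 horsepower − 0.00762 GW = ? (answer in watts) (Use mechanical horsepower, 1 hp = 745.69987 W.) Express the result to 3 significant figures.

55300 hp = 4.12372 × 10^7 W and 0.00762 GW = 7.62000 × 10^6 W.
4.12372 × 10^7 − 7.62000 × 10^6 ≈ 3.36 × 10^7 W.

3.36 × 10^7 watts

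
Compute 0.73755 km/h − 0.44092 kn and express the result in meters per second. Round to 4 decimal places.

0.73755 km/h = 0.204875 m/s and 0.44092 kn = 0.226829 m/s.
0.204875 − 0.226829 ≈ -0.0220 m/s.

-0.0220 m/s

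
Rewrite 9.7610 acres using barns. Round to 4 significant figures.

3.950e+32 barns

1 acre = 4.04686e+31 barns.
9.7610 × 4.04686e+31 ≈ 3.950e+32 barn.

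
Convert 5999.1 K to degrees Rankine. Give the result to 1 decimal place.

°R = K × 9/5.
Applying the formula gives 10798.4 °R.

10798.4 degrees Rankine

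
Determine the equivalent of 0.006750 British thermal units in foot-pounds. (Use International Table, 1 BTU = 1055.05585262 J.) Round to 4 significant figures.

5.253 foot-pounds

1 British thermal unit = 778.169 ft·lbf.
0.006750 × 778.169 ≈ 5.253 ft·lbf.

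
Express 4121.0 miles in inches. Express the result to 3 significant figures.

1 mi = 63360.0 in.
Then 4121.0 × 63360.0 ≈ 2.61 × 10^8 in.

2.61 × 10^8 inches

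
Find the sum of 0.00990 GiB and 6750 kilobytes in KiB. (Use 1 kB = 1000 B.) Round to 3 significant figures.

17000 KiB

0.00990 GiB = 10380.9 KiB and 6750 kB = 6591.80 KiB.
10380.9 + 6591.80 ≈ 17000 KiB.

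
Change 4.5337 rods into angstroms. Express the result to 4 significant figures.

1 rod = 5.02920 × 10^10 angstroms.
So 4.5337 × 5.02920 × 10^10 ≈ 2.280 × 10^11 Å.

2.280 × 10^11 angstroms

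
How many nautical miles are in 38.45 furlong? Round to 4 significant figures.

1 furlong = 0.108622 nmi.
Thus 38.45 × 0.108622 ≈ 4.177 nmi.

4.177 nmi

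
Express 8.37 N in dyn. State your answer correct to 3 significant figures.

837000 dynes

1 N = 100000 dyn.
Then 8.37 × 100000 ≈ 837000 dyn.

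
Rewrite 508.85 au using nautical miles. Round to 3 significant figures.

4.11e+10 nmi

1 au = 8.07764e+7 nmi.
508.85 × 8.07764e+7 ≈ 4.11e+10 nmi.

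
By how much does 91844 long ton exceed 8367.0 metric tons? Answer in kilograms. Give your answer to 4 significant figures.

91844 long ton = 9.33178 × 10^7 kg and 8367.0 t = 8.36700 × 10^6 kg.
9.33178 × 10^7 − 8.36700 × 10^6 ≈ 8.495 × 10^7 kg.

8.495 × 10^7 kg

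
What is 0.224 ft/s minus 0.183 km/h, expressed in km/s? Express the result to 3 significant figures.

1.74 × 10^-5 km/s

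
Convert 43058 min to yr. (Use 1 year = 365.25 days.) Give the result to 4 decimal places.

1 min = 1.90129 × 10^-6 years.
43058 × 1.90129 × 10^-6 ≈ 0.0819 yr.

0.0819 yr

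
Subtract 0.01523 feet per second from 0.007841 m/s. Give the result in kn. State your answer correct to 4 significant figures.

0.006218 kn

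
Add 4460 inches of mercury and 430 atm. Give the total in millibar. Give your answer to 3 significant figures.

4460 inHg = 151032.9 mbar and 430 atm = 435697.5 mbar.
151032.9 + 435697.5 ≈ 587000 mbar.

587000 mbar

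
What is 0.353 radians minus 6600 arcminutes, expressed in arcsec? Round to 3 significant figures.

-323000 arcsec

0.353 rad = 72811.5 arcsec and 6600 arcmin = 396000 arcsec.
72811.5 − 396000 ≈ -323000 arcsec.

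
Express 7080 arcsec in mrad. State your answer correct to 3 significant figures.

1 arcsec = 0.00484814 mrad.
7080 × 0.00484814 ≈ 34.3 mrad.

34.3 milliradians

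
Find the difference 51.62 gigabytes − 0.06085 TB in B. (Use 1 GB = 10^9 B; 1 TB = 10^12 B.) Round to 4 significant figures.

-9.230e+9 B

51.62 GB = 5.16200e+10 B and 0.06085 TB = 6.08500e+10 B.
5.16200e+10 − 6.08500e+10 ≈ -9.230e+9 B.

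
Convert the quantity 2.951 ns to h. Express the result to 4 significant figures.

8.197e-13 h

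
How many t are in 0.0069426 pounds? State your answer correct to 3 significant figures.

1 lb = 0.000453592 metric tons.
Then 0.0069426 × 0.000453592 ≈ 3.15 × 10^-6 t.

3.15 × 10^-6 t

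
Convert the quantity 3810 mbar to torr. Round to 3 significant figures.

1 mbar = 0.750062 torr.
So 3810 × 0.750062 ≈ 2860 torr.

2860 torr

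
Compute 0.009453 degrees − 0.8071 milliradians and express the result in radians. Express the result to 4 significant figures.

0.009453 ° = 0.000164986 rad and 0.8071 mrad = 0.000807100 rad.
0.000164986 − 0.000807100 ≈ -0.0006421 rad.

-0.0006421 rad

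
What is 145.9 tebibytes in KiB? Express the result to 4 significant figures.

1 tebibyte = 1.07374 × 10^9 kibibytes.
Then 145.9 × 1.07374 × 10^9 ≈ 1.567 × 10^11 KiB.

1.567 × 10^11 kibibytes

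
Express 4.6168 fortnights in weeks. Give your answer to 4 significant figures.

9.234 wk

1 fortnight = 2.00000 weeks.
4.6168 × 2.00000 ≈ 9.234 wk.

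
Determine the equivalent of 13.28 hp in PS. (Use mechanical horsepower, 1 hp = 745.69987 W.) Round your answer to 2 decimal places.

1 hp = 1.01387 PS.
Thus 13.28 × 1.01387 ≈ 13.46 PS.

13.46 metric horsepower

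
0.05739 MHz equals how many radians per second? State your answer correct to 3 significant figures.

1 MHz = 6.28319 × 10^6 rad/s.
Then 0.05739 × 6.28319 × 10^6 ≈ 361000 rad/s.

361000 rad/s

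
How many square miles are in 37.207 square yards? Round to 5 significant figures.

1 yd² = 3.22831 × 10^-7 mi².
Then 37.207 × 3.22831 × 10^-7 ≈ 1.2012 × 10^-5 mi².

1.2012 × 10^-5 mi²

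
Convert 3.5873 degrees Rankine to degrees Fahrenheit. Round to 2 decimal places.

°R = °F + 459.67.
Applying the formula gives -456.08 °F.

-456.08 °F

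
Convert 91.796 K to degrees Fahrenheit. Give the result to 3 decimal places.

K = (°F + 459.67) × 5/9.
Applying the formula gives -294.437 °F.

-294.437 degrees Fahrenheit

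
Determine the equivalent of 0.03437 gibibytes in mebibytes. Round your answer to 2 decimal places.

35.19 mebibytes

1 GiB = 1024.00 MiB.
Then 0.03437 × 1024.00 ≈ 35.19 MiB.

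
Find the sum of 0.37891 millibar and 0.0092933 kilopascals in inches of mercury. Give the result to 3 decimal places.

0.014 inHg

0.37891 mbar = 0.0111892 inHg and 0.0092933 kPa = 0.00274431 inHg.
0.0111892 + 0.00274431 ≈ 0.014 inHg.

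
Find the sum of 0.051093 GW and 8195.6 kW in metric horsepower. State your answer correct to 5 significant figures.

0.051093 GW = 69467.1 PS and 8195.6 kW = 11142.9 PS.
69467.1 + 11142.9 ≈ 80610 PS.

80610 PS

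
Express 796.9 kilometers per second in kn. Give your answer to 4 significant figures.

1 kilometer per second = 1943.84 knots.
796.9 × 1943.84 ≈ 1.549e+6 kn.

1.549e+6 kn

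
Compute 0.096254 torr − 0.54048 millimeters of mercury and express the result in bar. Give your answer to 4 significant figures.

0.096254 torr = 0.000128328 bar and 0.54048 mmHg = 0.000720581 bar.
0.000128328 − 0.000720581 ≈ -0.0005923 bar.

-0.0005923 bar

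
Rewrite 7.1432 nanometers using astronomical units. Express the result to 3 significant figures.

4.77e-20 astronomical units

1 nm = 6.68459e-21 astronomical units.
So 7.1432 × 6.68459e-21 ≈ 4.77e-20 au.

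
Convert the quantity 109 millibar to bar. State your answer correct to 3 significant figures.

1 millibar = 0.00100000 bar.
So 109 × 0.00100000 ≈ 0.109 bar.

0.109 bar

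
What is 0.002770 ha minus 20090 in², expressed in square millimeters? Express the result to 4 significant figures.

0.002770 ha = 2.77000e+7 mm² and 20090 in² = 1.29613e+7 mm².
2.77000e+7 − 1.29613e+7 ≈ 1.474e+7 mm².

1.474e+7 mm²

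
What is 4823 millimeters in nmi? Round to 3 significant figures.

1 millimeter = 5.39957 × 10^-7 nmi.
4823 × 5.39957 × 10^-7 ≈ 0.00260 nmi.

0.00260 nmi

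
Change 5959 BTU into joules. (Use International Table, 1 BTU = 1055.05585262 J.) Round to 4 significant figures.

1 BTU = 1055.06 J.
5959 × 1055.06 ≈ 6.287 × 10^6 J.

6.287 × 10^6 joules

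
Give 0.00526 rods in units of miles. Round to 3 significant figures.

1.64e-5 mi

1 rod = 0.00312500 mi.
Then 0.00526 × 0.00312500 ≈ 1.64e-5 mi.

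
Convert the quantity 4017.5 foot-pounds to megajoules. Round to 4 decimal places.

0.0054 MJ

1 foot-pound = 1.35582 × 10^-6 MJ.
So 4017.5 × 1.35582 × 10^-6 ≈ 0.0054 MJ.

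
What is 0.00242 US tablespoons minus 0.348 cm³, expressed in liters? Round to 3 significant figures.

-0.000312 L

0.00242 US tbsp = 3.57840 × 10^-5 L and 0.348 cm³ = 0.000348000 L.
3.57840 × 10^-5 − 0.000348000 ≈ -0.000312 L.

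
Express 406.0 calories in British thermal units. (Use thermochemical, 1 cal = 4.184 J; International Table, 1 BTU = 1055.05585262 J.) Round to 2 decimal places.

1.61 BTU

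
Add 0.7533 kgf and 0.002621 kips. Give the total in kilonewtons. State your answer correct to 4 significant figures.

0.7533 kgf = 0.00738735 kN and 0.002621 kip = 0.0116588 kN.
0.00738735 + 0.0116588 ≈ 0.01905 kN.

0.01905 kN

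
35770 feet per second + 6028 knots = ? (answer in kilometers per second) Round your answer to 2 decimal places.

14.00 km/s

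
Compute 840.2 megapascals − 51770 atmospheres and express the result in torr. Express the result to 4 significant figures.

-3.304 × 10^7 torr

840.2 MPa = 6.30202 × 10^6 torr and 51770 atm = 3.93452 × 10^7 torr.
6.30202 × 10^6 − 3.93452 × 10^7 ≈ -3.304 × 10^7 torr.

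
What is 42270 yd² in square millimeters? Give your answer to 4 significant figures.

3.534 × 10^10 square millimeters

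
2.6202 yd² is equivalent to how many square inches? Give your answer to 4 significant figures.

1 yd² = 1296.00 square inches.
So 2.6202 × 1296.00 ≈ 3396 in².

3396 in²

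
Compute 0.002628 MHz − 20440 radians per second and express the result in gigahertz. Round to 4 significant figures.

0.002628 MHz = 2.62800 × 10^-6 GHz and 20440 rad/s = 3.25313 × 10^-6 GHz.
2.62800 × 10^-6 − 3.25313 × 10^-6 ≈ -6.251 × 10^-7 GHz.

-6.251 × 10^-7 gigahertz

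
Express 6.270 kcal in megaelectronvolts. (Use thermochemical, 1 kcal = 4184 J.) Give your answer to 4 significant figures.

1.637 × 10^17 megaelectronvolts

1 kilocalorie = 2.61145 × 10^16 megaelectronvolts.
6.270 × 2.61145 × 10^16 ≈ 1.637 × 10^17 MeV.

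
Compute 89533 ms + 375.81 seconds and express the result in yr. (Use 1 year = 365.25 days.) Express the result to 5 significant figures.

1.4746 × 10^-5 years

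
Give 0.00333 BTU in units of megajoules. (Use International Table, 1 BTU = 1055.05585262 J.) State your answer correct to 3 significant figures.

3.51e-6 MJ

1 British thermal unit = 0.00105506 megajoules.
Then 0.00333 × 0.00105506 ≈ 3.51e-6 MJ.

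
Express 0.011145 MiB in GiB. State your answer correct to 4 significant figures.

1.088e-5 GiB

1 mebibyte = 0.0009765625 GiB.
0.011145 × 0.0009765625 ≈ 1.088e-5 GiB.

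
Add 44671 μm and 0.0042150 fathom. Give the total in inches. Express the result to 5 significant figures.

44671 μm = 1.75870 in and 0.0042150 fathom = 0.303480 in.
1.75870 + 0.303480 ≈ 2.0622 in.

2.0622 inches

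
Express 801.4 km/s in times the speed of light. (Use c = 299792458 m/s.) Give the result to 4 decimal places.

0.0027 times the speed of light

1 kilometer per second = 3.33564 × 10^-6 times the speed of light.
Thus 801.4 × 3.33564 × 10^-6 ≈ 0.0027 c.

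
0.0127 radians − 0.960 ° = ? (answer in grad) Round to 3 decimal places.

0.0127 rad = 0.808507 grad and 0.960 ° = 1.06667 grad.
0.808507 − 1.06667 ≈ -0.258 grad.

-0.258 grad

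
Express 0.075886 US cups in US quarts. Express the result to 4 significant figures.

0.01897 US qt

1 US cup = 0.250000 US qt.
Thus 0.075886 × 0.250000 ≈ 0.01897 US qt.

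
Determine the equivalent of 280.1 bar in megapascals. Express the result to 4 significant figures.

1 bar = 0.100000 MPa.
280.1 × 0.100000 ≈ 28.01 MPa.

28.01 MPa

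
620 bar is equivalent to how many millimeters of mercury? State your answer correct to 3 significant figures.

465000 mmHg

1 bar = 750.062 mmHg.
Thus 620 × 750.062 ≈ 465000 mmHg.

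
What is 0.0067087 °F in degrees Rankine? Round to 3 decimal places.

459.677 degrees Rankine

°R = °F + 459.67.
Applying the formula gives 459.677 °R.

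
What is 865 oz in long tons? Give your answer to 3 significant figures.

0.0241 long ton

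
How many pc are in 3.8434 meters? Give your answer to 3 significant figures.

1.25 × 10^-16 pc

1 meter = 3.24078 × 10^-17 pc.
Thus 3.8434 × 3.24078 × 10^-17 ≈ 1.25 × 10^-16 pc.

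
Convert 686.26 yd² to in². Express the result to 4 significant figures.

1 yd² = 1296.00 square inches.
Then 686.26 × 1296.00 ≈ 889400 in².

889400 square inches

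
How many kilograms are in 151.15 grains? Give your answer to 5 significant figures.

1 gr = 6.47989 × 10^-5 kilograms.
151.15 × 6.47989 × 10^-5 ≈ 0.0097944 kg.

0.0097944 kg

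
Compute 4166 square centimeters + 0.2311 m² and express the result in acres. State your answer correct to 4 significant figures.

0.0001601 acres

4166 cm² = 0.000102944 acre and 0.2311 m² = 5.71061e-5 acre.
0.000102944 + 5.71061e-5 ≈ 0.0001601 acre.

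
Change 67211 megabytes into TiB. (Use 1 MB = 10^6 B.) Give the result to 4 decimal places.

1 megabyte = 9.09495e-7 TiB.
Thus 67211 × 9.09495e-7 ≈ 0.0611 TiB.

0.0611 TiB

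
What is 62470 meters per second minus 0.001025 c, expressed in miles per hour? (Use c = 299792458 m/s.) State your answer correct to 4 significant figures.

62470 m/s = 139741 mph and 0.001025 c = 687382 mph.
139741 − 687382 ≈ -547600 mph.

-547600 miles per hour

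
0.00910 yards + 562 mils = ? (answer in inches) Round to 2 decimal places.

0.00910 yd = 0.327600 in and 562 mil = 0.562000 in.
0.327600 + 0.562000 ≈ 0.89 in.

0.89 inches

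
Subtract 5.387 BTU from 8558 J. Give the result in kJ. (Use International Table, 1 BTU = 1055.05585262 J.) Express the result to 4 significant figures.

2.874 kilojoules

8558 J = 8.55800 kJ and 5.387 BTU = 5.68359 kJ.
8.55800 − 5.68359 ≈ 2.874 kJ.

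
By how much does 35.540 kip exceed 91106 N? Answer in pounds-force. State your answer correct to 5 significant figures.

35.540 kip = 35540.0 lbf and 91106 N = 20481.4 lbf.
35540.0 − 20481.4 ≈ 15059 lbf.

15059 pounds-force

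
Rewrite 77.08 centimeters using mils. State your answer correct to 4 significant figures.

30350 mils

1 centimeter = 393.701 mils.
Then 77.08 × 393.701 ≈ 30350 mil.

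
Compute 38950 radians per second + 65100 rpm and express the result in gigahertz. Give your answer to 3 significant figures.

7.28e-6 gigahertz

38950 rad/s = 6.19909e-6 GHz and 65100 rpm = 1.08500e-6 GHz.
6.19909e-6 + 1.08500e-6 ≈ 7.28e-6 GHz.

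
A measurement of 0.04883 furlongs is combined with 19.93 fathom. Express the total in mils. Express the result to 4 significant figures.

0.04883 furlong = 386734 mil and 19.93 fathom = 1.43496e+6 mil.
386734 + 1.43496e+6 ≈ 1.822e+6 mil.

1.822e+6 mil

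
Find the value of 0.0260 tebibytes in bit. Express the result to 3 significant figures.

1 TiB = 8.79609 × 10^12 bit.
So 0.0260 × 8.79609 × 10^12 ≈ 2.29 × 10^11 bit.

2.29 × 10^11 bit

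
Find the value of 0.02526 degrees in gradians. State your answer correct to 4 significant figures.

0.02807 gradians

1 degree = 1.11111 grad.
Then 0.02526 × 1.11111 ≈ 0.02807 grad.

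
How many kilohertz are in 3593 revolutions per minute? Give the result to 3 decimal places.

0.060 kilohertz

1 revolution per minute = 1.66667 × 10^-5 kilohertz.
3593 × 1.66667 × 10^-5 ≈ 0.060 kHz.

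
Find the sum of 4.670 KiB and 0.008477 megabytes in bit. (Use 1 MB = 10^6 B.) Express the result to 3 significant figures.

4.670 KiB = 38256.6 bit and 0.008477 MB = 67816.0 bit.
38256.6 + 67816.0 ≈ 106000 bit.

106000 bit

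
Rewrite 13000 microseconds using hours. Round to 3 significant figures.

1 microsecond = 2.77778e-10 hours.
13000 × 2.77778e-10 ≈ 3.61e-6 h.

3.61e-6 h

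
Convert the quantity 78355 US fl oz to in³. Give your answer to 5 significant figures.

141410 in³

1 US fluid ounce = 1.80469 cubic inches.
So 78355 × 1.80469 ≈ 141410 in³.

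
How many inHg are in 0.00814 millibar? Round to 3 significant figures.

0.000240 inches of mercury

1 millibar = 0.0295300 inHg.
Thus 0.00814 × 0.0295300 ≈ 0.000240 inHg.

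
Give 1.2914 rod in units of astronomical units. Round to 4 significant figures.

4.341e-11 au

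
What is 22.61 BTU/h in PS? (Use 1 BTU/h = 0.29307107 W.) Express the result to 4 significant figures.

0.009009 PS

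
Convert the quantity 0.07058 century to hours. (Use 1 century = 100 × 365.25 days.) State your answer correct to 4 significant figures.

61870 h

1 century = 876600 hours.
Then 0.07058 × 876600 ≈ 61870 h.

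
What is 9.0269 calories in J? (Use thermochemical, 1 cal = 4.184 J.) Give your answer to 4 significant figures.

37.77 joules

1 calorie = 4.18400 J.
So 9.0269 × 4.18400 ≈ 37.77 J.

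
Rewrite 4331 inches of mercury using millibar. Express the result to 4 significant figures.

146700 mbar

1 inHg = 33.8639 millibar.
4331 × 33.8639 ≈ 146700 mbar.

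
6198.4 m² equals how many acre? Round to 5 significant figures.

1.5317 acres

1 square meter = 0.000247105 acres.
So 6198.4 × 0.000247105 ≈ 1.5317 acre.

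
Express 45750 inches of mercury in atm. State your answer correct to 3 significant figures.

1530 atm

1 inHg = 0.0334211 atmospheres.
Then 45750 × 0.0334211 ≈ 1530 atm.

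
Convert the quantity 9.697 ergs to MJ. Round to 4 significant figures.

9.697 × 10^-13 MJ

1 erg = 1.00000 × 10^-13 MJ.
So 9.697 × 1.00000 × 10^-13 ≈ 9.697 × 10^-13 MJ.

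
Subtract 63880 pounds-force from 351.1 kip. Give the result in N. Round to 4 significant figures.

1.278 × 10^6 newtons

351.1 kip = 1.56177 × 10^6 N and 63880 lbf = 284152 N.
1.56177 × 10^6 − 284152 ≈ 1.278 × 10^6 N.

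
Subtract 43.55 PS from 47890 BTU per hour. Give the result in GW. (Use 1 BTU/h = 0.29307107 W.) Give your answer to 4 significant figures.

47890 BTU/h = 1.40352 × 10^-5 GW and 43.55 PS = 3.20310 × 10^-5 GW.
1.40352 × 10^-5 − 3.20310 × 10^-5 ≈ -1.800 × 10^-5 GW.

-1.800 × 10^-5 GW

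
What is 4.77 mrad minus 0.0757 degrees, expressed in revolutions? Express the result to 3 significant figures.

4.77 mrad = 0.000759169 rev and 0.0757 ° = 0.000210278 rev.
0.000759169 − 0.000210278 ≈ 0.000549 rev.

0.000549 revolutions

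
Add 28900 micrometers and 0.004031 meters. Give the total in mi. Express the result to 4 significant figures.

28900 μm = 1.79576 × 10^-5 mi and 0.004031 m = 2.50475 × 10^-6 mi.
1.79576 × 10^-5 + 2.50475 × 10^-6 ≈ 2.046 × 10^-5 mi.

2.046 × 10^-5 mi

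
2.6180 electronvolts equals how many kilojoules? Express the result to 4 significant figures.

4.194 × 10^-22 kJ

1 electronvolt = 1.602177 × 10^-22 kJ.
Then 2.6180 × 1.602177 × 10^-22 ≈ 4.194 × 10^-22 kJ.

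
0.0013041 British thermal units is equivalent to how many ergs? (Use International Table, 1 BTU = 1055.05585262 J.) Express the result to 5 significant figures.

1 British thermal unit = 1.05506 × 10^10 erg.
So 0.0013041 × 1.05506 × 10^10 ≈ 1.3759 × 10^7 erg.

1.3759 × 10^7 erg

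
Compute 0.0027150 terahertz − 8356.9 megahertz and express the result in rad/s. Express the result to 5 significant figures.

0.0027150 THz = 1.70588e+10 rad/s and 8356.9 MHz = 5.25080e+10 rad/s.
1.70588e+10 − 5.25080e+10 ≈ -3.5449e+10 rad/s.

-3.5449e+10 rad/s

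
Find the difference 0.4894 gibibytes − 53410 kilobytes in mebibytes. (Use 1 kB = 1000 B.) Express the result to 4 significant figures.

450.2 mebibytes

0.4894 GiB = 501.146 MiB and 53410 kB = 50.9357 MiB.
501.146 − 50.9357 ≈ 450.2 MiB.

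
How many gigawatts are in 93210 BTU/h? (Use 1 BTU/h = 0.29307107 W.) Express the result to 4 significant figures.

2.732e-5 gigawatts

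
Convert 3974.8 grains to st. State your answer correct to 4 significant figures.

0.04056 st

1 grain = 1.02041e-5 st.
Then 3974.8 × 1.02041e-5 ≈ 0.04056 st.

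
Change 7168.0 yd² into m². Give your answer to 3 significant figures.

5990 square meters

1 square yard = 0.836127 square meters.
Thus 7168.0 × 0.836127 ≈ 5990 m².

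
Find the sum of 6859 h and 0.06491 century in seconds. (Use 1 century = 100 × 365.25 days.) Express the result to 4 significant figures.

6859 h = 2.46924e+7 s and 0.06491 century = 2.04840e+8 s.
2.46924e+7 + 2.04840e+8 ≈ 2.295e+8 s.

2.295e+8 s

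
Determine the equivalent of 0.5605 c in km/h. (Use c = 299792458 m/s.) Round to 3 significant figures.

6.05 × 10^8 km/h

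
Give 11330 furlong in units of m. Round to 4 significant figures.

1 furlong = 201.168 m.
11330 × 201.168 ≈ 2.279 × 10^6 m.

2.279 × 10^6 meters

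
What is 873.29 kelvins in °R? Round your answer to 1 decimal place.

°R = K × 9/5.
Applying the formula gives 1571.9 °R.

1571.9 degrees Rankine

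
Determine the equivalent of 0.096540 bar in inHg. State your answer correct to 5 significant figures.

1 bar = 29.5300 inches of mercury.
0.096540 × 29.5300 ≈ 2.8508 inHg.

2.8508 inHg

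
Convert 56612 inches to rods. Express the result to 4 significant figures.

285.9 rod

1 inch = 0.00505051 rod.
Then 56612 × 0.00505051 ≈ 285.9 rod.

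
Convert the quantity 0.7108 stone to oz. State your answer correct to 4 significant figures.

159.2 oz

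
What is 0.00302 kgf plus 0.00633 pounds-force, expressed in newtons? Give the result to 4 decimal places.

0.0578 N

0.00302 kgf = 0.0296161 N and 0.00633 lbf = 0.0281572 N.
0.0296161 + 0.0281572 ≈ 0.0578 N.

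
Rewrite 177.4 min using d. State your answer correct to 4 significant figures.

0.1232 days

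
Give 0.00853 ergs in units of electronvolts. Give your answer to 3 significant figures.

1 erg = 6.24151 × 10^11 eV.
0.00853 × 6.24151 × 10^11 ≈ 5.32 × 10^9 eV.

5.32 × 10^9 eV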